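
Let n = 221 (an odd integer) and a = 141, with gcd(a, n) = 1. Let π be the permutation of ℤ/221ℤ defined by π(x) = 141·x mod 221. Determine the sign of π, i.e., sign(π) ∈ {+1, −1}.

Trace 81: π^k(81) = [81, 150, 155, 197, 152, 216, 179] for k=0..6.
Cycle lengths of π_141 on ℤ/221ℤ: [48, 48, 48, 48, 16, 12, 1]; 7 cycles in total.
sign(π) = (−1)^{n − #cycles} = (−1)^{221−7} = (−1)^214 = +1.

+1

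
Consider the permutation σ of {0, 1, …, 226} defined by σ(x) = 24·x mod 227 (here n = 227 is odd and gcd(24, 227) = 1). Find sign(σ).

-1

Orbit of 126 under x↦24x: [126, 73, 163, 53, 137, 110, 143]… (length divides ord_227(24)).
Decompose π into cycles: lengths [226, 1] (2 cycles, including the fixed point 0).
Σ(ℓ_i−1) = 227−2 = 225; sign = (−1)^225 = -1.
Check: (24/227) = -1 by Zolotarev.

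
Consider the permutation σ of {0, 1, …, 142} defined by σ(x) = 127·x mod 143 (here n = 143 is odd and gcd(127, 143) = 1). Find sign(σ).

-1

Orbit of 90 under x↦127x: [90, 133, 17, 14, 62, 9, 142]… (length divides ord_143(127)).
The orbit structure of x ↦ 127x mod 143: 8 orbits of sizes [30, 30, 30, 30, 10, 6, 6, 1].
With 8 cycles on 143 points, sign = (−1)^{143−8} = -1.
The Jacobi symbol (127|143) = -1 (Zolotarev) agrees.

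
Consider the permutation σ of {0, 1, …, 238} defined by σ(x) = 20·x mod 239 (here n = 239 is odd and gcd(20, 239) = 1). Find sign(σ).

Orbit of 75 under x↦20x: [75, 66, 125, 110, 49, 24, 2]… (length divides ord_239(20)).
Decompose π into cycles: lengths [119, 119, 1] (3 cycles, including the fixed point 0).
With 3 cycles on 239 points, sign = (−1)^{239−3} = +1.

+1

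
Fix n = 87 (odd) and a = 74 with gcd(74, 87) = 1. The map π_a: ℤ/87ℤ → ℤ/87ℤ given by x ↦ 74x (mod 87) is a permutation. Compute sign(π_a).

Trace 23: π^k(23) = [23, 49, 59, 16, 53, 7, 83] for k=0..6.
The orbit structure of x ↦ 74x mod 87: 10 orbits of sizes [14, 14, 14, 14, 7, 7, 7, 7, 2, 1].
87 − 10 = 77 transpositions; sign(π) = (−1)^77 = -1.
Via Zolotarev, sign(π_{74}) = (74|87) = -1.

-1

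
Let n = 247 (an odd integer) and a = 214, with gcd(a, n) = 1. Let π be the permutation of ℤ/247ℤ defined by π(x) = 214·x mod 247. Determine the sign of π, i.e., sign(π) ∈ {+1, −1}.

Orbit of 35 under x↦214x: [35, 80, 77, 176, 120, 239, 17]… (length divides ord_247(214)).
π_214 has 10 disjoint cycles with lengths [36, 36, 36, 36, 36, 36, 12, 9, 9, 1] on {0,…,246}.
With 10 cycles on 247 points, sign = (−1)^{247−10} = -1.
Zolotarev: (214|247) = -1, matching the cycle-count sign.

-1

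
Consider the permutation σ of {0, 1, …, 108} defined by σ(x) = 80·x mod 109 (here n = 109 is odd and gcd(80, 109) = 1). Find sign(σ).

Trace 22: π^k(22) = [22, 16, 81, 49, 105, 7, 15] for k=0..6.
Cycle lengths of π_80 on ℤ/109ℤ: [27, 27, 27, 27, 1]; 5 cycles in total.
n − c = 109 − 5 = 104; sign = (−1)^104 = +1.

+1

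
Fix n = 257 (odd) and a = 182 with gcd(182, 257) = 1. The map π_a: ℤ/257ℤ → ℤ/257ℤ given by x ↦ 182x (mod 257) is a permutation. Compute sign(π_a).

-1

Start at x=83: 83 → 200 → 163 → 111 → 156 → 122 → 102 → … (one orbit).
The orbit structure of x ↦ 182x mod 257: 2 orbits of sizes [256, 1].
257 − 2 = 255 transpositions; sign(π) = (−1)^255 = -1.
Via Zolotarev, sign(π_{182}) = (182|257) = -1.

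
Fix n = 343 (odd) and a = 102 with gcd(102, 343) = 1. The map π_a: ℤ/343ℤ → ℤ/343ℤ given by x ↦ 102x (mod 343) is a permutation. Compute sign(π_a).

+1

Orbit of 30 under x↦102x: [30, 316, 333, 9, 232, 340, 37]… (length divides ord_343(102)).
The orbit structure of x ↦ 102x mod 343: 7 orbits of sizes [147, 147, 21, 21, 3, 3, 1].
7 cycles on 343: each ℓ→(−1)^(ℓ−1), product (−1)^336 = +1.
(102|343)_J = +1 (Zolotarev's lemma cross-check).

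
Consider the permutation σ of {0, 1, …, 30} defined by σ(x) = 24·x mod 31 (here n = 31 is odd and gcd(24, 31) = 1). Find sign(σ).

Trace 25: π^k(25) = [25, 11, 16, 12, 9, 30, 7] for k=0..6.
Cycle type of π: 30 + 1; total 2 cycles.
Σ(ℓ_i−1) = 31−2 = 29; sign = (−1)^29 = -1.
The Jacobi symbol (24|31) = -1 (Zolotarev) agrees.

-1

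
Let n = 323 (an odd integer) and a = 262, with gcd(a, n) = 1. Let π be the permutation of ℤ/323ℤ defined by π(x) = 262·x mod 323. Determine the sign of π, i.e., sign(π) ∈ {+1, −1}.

Start at x=123: 123 → 249 → 315 → 165 → 271 → 265 → 308 → … (one orbit).
Decompose π into cycles: lengths [144, 144, 18, 16, 1] (5 cycles, including the fixed point 0).
Σ(ℓ_i−1) = 323−5 = 318; sign = (−1)^318 = +1.
Check: (262/323) = +1 by Zolotarev.

+1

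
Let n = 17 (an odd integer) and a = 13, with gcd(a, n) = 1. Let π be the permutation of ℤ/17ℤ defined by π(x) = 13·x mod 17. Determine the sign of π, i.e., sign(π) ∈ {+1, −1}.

Orbit of 1 under x↦13x: [1, 13, 16, 4]… (length divides ord_17(13)).
5 cycles of lengths [4, 4, 4, 4, 1].
17 − 5 = 12 transpositions; sign(π) = (−1)^12 = +1.

+1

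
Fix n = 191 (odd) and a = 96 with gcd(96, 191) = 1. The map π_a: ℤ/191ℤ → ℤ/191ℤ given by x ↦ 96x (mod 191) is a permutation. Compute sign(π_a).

+1

Trace 135: π^k(135) = [135, 163, 177, 184, 92, 46, 23] for k=0..6.
Cycle type of π: 95×2 + 1; total 3 cycles.
n − c = 191 − 3 = 188; sign = (−1)^188 = +1.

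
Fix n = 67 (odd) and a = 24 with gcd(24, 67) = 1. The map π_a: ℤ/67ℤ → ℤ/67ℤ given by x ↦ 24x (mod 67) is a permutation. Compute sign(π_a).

Start at x=1: 1 → 24 → 40 → 22 → 59 → 9 → 15 → … (one orbit).
Cycle type of π: 11×6 + 1; total 7 cycles.
sign(π) = (−1)^{n − #cycles} = (−1)^{67−7} = (−1)^60 = +1.
Zolotarev: (24|67) = +1, matching the cycle-count sign.

+1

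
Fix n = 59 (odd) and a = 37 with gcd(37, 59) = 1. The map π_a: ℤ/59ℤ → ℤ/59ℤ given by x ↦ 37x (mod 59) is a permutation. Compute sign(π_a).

Trace 17: π^k(17) = [17, 39, 27, 55, 29, 11, 53] for k=0..6.
Cycle type of π: 58 + 1; total 2 cycles.
Σ(ℓ_i−1) = 59−2 = 57; sign = (−1)^57 = -1.

-1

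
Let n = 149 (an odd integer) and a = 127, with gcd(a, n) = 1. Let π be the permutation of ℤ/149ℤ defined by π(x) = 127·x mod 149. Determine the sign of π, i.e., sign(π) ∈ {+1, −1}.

Orbit of 140 under x↦127x: [140, 49, 114, 25, 46, 31, 63]… (length divides ord_149(127)).
Decompose π into cycles: lengths [37, 37, 37, 37, 1] (5 cycles, including the fixed point 0).
sign(π) = (−1)^{n − #cycles} = (−1)^{149−5} = (−1)^144 = +1.

+1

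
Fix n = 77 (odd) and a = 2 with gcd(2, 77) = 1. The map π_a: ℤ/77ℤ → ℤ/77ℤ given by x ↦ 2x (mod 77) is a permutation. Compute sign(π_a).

-1

Trace 58: π^k(58) = [58, 39, 1, 2, 4, 8, 16] for k=0..6.
6 cycles of lengths [30, 30, 10, 3, 3, 1].
With 6 cycles on 77 points, sign = (−1)^{77−6} = -1.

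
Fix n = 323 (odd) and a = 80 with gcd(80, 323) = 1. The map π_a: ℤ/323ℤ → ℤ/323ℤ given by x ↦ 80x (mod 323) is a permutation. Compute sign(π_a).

Orbit of 62 under x↦80x: [62, 115, 156, 206, 7, 237, 226]… (length divides ord_323(80)).
The orbit structure of x ↦ 80x mod 323: 6 orbits of sizes [144, 144, 16, 9, 9, 1].
sign(π) = (−1)^{n − #cycles} = (−1)^{323−6} = (−1)^317 = -1.
(80|323)_J = -1 (Zolotarev's lemma cross-check).

-1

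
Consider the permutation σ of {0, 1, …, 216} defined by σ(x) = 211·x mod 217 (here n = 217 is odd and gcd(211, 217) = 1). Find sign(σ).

+1

Orbit of 36 under x↦211x: [36, 1, 211]… (length divides ord_217(211)).
77 cycles of lengths [3, 3, 3, 3, 3, 3, 3, 3, 3, 3, 3, 3, 3, 3, 3, 3, 3, 3, 3, 3, 3, 3, 3, 3, 3, 3, 3, 3, 3, 3, 3, 3, 3, 3, 3, 3, 3, 3, 3, 3, 3, 3, 3, 3, 3, 3, 3, 3, 3, 3, 3, 3, 3, 3, 3, 3, 3, 3, 3, 3, 3, 3, 3, 3, 3, 3, 3, 3, 3, 3, 1, 1, 1, 1, 1, 1, 1].
Σ(ℓ_i−1) = 217−77 = 140; sign = (−1)^140 = +1.
(211|217)_J = +1 (Zolotarev's lemma cross-check).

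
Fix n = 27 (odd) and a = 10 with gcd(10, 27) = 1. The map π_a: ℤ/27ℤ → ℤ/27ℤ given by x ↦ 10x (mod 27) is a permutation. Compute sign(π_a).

+1

Trace 10: π^k(10) = [10, 19, 1] for k=0..2.
The orbit structure of x ↦ 10x mod 27: 15 orbits of sizes [3, 3, 3, 3, 3, 3, 1, 1, 1, 1, 1, 1, 1, 1, 1].
27 − 15 = 12 transpositions; sign(π) = (−1)^12 = +1.
Zolotarev: (10|27) = +1, matching the cycle-count sign.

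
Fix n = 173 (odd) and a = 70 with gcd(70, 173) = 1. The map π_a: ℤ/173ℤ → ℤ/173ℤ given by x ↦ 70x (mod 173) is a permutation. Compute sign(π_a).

Start at x=87: 87 → 35 → 28 → 57 → 11 → 78 → 97 → … (one orbit).
Decompose π into cycles: lengths [172, 1] (2 cycles, including the fixed point 0).
With 2 cycles on 173 points, sign = (−1)^{173−2} = -1.
(70|173)_J = -1 (Zolotarev's lemma cross-check).

-1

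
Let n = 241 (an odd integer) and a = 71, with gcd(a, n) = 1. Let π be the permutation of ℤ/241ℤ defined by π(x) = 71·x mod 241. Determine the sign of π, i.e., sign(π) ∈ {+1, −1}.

Start at x=206: 206 → 166 → 218 → 54 → 219 → 125 → 199 → … (one orbit).
2 cycles of lengths [240, 1].
sign(π) = (−1)^{n − #cycles} = (−1)^{241−2} = (−1)^239 = -1.

-1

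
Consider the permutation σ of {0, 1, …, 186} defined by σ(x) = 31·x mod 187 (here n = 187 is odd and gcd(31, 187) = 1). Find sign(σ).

-1

Start at x=177: 177 → 64 → 114 → 168 → 159 → 67 → 20 → … (one orbit).
π_31 has 6 disjoint cycles with lengths [80, 80, 16, 5, 5, 1] on {0,…,186}.
With 6 cycles on 187 points, sign = (−1)^{187−6} = -1.
The Jacobi symbol (31|187) = -1 (Zolotarev) agrees.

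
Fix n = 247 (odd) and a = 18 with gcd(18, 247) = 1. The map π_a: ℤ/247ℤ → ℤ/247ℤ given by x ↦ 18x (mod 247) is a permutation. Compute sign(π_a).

Start at x=77: 77 → 151 → 1 → 18 → 77 (one orbit).
π_18 has 67 disjoint cycles with lengths [4, 4, 4, 4, 4, 4, 4, 4, 4, 4, 4, 4, 4, 4, 4, 4, 4, 4, 4, 4, 4, 4, 4, 4, 4, 4, 4, 4, 4, 4, 4, 4, 4, 4, 4, 4, 4, 4, 4, 4, 4, 4, 4, 4, 4, 4, 4, 4, 4, 4, 4, 4, 4, 4, 4, 4, 4, 2, 2, 2, 2, 2, 2, 2, 2, 2, 1] on {0,…,246}.
247 − 67 = 180 transpositions; sign(π) = (−1)^180 = +1.
The Jacobi symbol (18|247) = +1 (Zolotarev) agrees.

+1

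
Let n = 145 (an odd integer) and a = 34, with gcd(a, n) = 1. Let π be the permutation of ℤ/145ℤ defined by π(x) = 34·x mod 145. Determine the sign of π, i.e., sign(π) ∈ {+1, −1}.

Orbit of 136 under x↦34x: [136, 129, 36, 64, 1, 34, 141]… (length divides ord_145(34)).
The orbit structure of x ↦ 34x mod 145: 13 orbits of sizes [14, 14, 14, 14, 14, 14, 14, 14, 14, 14, 2, 2, 1].
13 cycles on 145: each ℓ→(−1)^(ℓ−1), product (−1)^132 = +1.
The Jacobi symbol (34|145) = +1 (Zolotarev) agrees.

+1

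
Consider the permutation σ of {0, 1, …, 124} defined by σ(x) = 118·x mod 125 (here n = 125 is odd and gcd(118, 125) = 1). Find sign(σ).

-1

Orbit of 124 under x↦118x: [124, 7, 76, 93, 99, 57, 101]… (length divides ord_125(118)).
The orbit structure of x ↦ 118x mod 125: 12 orbits of sizes [20, 20, 20, 20, 20, 4, 4, 4, 4, 4, 4, 1].
Σ(ℓ_i−1) = 125−12 = 113; sign = (−1)^113 = -1.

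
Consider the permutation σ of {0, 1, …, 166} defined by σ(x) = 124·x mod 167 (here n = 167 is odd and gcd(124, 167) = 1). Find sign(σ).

+1

Start at x=65: 65 → 44 → 112 → 27 → 8 → 157 → 96 → … (one orbit).
Decompose π into cycles: lengths [83, 83, 1] (3 cycles, including the fixed point 0).
n − c = 167 − 3 = 164; sign = (−1)^164 = +1.
(124|167)_J = +1 (Zolotarev's lemma cross-check).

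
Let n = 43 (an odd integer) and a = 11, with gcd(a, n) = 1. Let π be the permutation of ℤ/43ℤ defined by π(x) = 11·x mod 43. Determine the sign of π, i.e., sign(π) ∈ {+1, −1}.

Start at x=4: 4 → 1 → 11 → 35 → 41 → 21 → 16 → 4 (one orbit).
Cycle type of π: 7×6 + 1; total 7 cycles.
43 − 7 = 36 transpositions; sign(π) = (−1)^36 = +1.

+1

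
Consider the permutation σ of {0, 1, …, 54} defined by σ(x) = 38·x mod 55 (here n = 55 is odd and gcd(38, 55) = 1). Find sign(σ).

Orbit of 3 under x↦38x: [3, 4, 42, 1, 38, 14, 37]… (length divides ord_55(38)).
Decompose π into cycles: lengths [20, 20, 5, 5, 4, 1] (6 cycles, including the fixed point 0).
55 − 6 = 49 transpositions; sign(π) = (−1)^49 = -1.
(38|55)_J = -1 (Zolotarev's lemma cross-check).

-1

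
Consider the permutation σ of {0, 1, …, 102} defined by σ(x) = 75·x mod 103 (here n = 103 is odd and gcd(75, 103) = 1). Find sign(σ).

-1

Trace 57: π^k(57) = [57, 52, 89, 83, 45, 79, 54] for k=0..6.
Cycle lengths of π_75 on ℤ/103ℤ: [102, 1]; 2 cycles in total.
With 2 cycles on 103 points, sign = (−1)^{103−2} = -1.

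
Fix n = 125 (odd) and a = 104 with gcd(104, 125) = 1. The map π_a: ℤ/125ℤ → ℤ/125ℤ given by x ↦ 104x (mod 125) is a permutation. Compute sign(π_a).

+1

Start at x=106: 106 → 24 → 121 → 84 → 111 → 44 → 76 → … (one orbit).
π_104 has 7 disjoint cycles with lengths [50, 50, 10, 10, 2, 2, 1] on {0,…,124}.
7 cycles on 125: each ℓ→(−1)^(ℓ−1), product (−1)^118 = +1.
(104|125)_J = +1 (Zolotarev's lemma cross-check).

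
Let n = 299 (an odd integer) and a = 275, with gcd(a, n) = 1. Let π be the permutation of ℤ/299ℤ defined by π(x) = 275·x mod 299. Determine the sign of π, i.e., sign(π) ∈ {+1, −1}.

+1

Trace 275: π^k(275) = [275, 277, 229, 185, 45, 116, 206] for k=0..6.
Cycle lengths of π_275 on ℤ/299ℤ: [12, 12, 12, 12, 12, 12, 12, 12, 12, 12, 12, 12, 12, 12, 12, 12, 12, 12, 12, 12, 12, 12, 12, 2, 2, 2, 2, 2, 2, 2, 2, 2, 2, 2, 1]; 35 cycles in total.
Σ(ℓ_i−1) = 299−35 = 264; sign = (−1)^264 = +1.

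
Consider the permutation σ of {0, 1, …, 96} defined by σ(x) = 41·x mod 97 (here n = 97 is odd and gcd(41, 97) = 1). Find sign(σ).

-1

Orbit of 37 under x↦41x: [37, 62, 20, 44, 58, 50, 13]… (length divides ord_97(41)).
2 cycles of lengths [96, 1].
Σ(ℓ_i−1) = 97−2 = 95; sign = (−1)^95 = -1.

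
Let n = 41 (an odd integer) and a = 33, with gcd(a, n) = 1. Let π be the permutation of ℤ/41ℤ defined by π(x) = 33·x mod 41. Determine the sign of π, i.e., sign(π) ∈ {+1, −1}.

Start at x=16: 16 → 36 → 40 → 8 → 18 → 20 → 4 → … (one orbit).
Cycle type of π: 20×2 + 1; total 3 cycles.
sign(π) = (−1)^{n − #cycles} = (−1)^{41−3} = (−1)^38 = +1.
Zolotarev: (33|41) = +1, matching the cycle-count sign.

+1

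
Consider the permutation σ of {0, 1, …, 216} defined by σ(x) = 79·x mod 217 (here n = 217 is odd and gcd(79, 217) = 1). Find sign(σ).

-1

Start at x=37: 37 → 102 → 29 → 121 → 11 → 1 → 79 → … (one orbit).
Decompose π into cycles: lengths [30, 30, 30, 30, 30, 30, 30, 3, 3, 1] (10 cycles, including the fixed point 0).
n − c = 217 − 10 = 207; sign = (−1)^207 = -1.
Check: (79/217) = -1 by Zolotarev.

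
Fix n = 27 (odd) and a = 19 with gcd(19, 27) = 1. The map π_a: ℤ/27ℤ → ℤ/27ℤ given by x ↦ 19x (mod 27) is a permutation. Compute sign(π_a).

+1

Start at x=10: 10 → 1 → 19 → 10 (one orbit).
15 cycles of lengths [3, 3, 3, 3, 3, 3, 1, 1, 1, 1, 1, 1, 1, 1, 1].
sign(π) = (−1)^{n − #cycles} = (−1)^{27−15} = (−1)^12 = +1.
(19|27)_J = +1 (Zolotarev's lemma cross-check).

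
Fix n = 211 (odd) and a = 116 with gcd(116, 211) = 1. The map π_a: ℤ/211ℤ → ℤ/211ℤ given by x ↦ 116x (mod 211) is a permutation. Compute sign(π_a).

-1

Orbit of 97 under x↦116x: [97, 69, 197, 64, 39, 93, 27]… (length divides ord_211(116)).
Decompose π into cycles: lengths [210, 1] (2 cycles, including the fixed point 0).
n − c = 211 − 2 = 209; sign = (−1)^209 = -1.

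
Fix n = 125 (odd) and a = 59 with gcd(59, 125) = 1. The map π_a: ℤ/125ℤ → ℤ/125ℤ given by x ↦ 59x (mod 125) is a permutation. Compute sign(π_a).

+1

Orbit of 89 under x↦59x: [89, 1, 59, 106, 4, 111, 49]… (length divides ord_125(59)).
7 cycles of lengths [50, 50, 10, 10, 2, 2, 1].
sign(π) = (−1)^{n − #cycles} = (−1)^{125−7} = (−1)^118 = +1.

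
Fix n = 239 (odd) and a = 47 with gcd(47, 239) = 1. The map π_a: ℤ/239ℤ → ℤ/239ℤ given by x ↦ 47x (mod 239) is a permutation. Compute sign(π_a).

-1

Orbit of 158 under x↦47x: [158, 17, 82, 30, 215, 67, 42]… (length divides ord_239(47)).
2 cycles of lengths [238, 1].
2 cycles on 239: each ℓ→(−1)^(ℓ−1), product (−1)^237 = -1.
Zolotarev: (47|239) = -1, matching the cycle-count sign.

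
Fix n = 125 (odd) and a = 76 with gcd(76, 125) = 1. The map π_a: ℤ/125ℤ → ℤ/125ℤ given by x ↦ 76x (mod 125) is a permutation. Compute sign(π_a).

Trace 51: π^k(51) = [51, 1, 76, 26, 101] for k=0..4.
π_76 has 45 disjoint cycles with lengths [5, 5, 5, 5, 5, 5, 5, 5, 5, 5, 5, 5, 5, 5, 5, 5, 5, 5, 5, 5, 1, 1, 1, 1, 1, 1, 1, 1, 1, 1, 1, 1, 1, 1, 1, 1, 1, 1, 1, 1, 1, 1, 1, 1, 1] on {0,…,124}.
125 − 45 = 80 transpositions; sign(π) = (−1)^80 = +1.
(76|125)_J = +1 (Zolotarev's lemma cross-check).

+1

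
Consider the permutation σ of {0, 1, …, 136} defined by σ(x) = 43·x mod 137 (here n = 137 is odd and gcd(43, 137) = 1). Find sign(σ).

-1

Trace 15: π^k(15) = [15, 97, 61, 20, 38, 127, 118] for k=0..6.
π_43 has 2 disjoint cycles with lengths [136, 1] on {0,…,136}.
With 2 cycles on 137 points, sign = (−1)^{137−2} = -1.
The Jacobi symbol (43|137) = -1 (Zolotarev) agrees.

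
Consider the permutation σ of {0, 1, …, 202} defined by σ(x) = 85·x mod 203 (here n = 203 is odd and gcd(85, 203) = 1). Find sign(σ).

Orbit of 85 under x↦85x: [85, 120, 50, 190, 113, 64, 162]… (length divides ord_203(85)).
14 cycles of lengths [28, 28, 28, 28, 28, 28, 28, 1, 1, 1, 1, 1, 1, 1].
With 14 cycles on 203 points, sign = (−1)^{203−14} = -1.
(85|203)_J = -1 (Zolotarev's lemma cross-check).

-1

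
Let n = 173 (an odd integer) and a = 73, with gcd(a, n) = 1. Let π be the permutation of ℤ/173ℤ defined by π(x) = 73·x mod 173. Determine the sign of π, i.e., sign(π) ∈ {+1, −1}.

+1

Start at x=149: 149 → 151 → 124 → 56 → 109 → 172 → 100 → … (one orbit).
The orbit structure of x ↦ 73x mod 173: 3 orbits of sizes [86, 86, 1].
n − c = 173 − 3 = 170; sign = (−1)^170 = +1.
The Jacobi symbol (73|173) = +1 (Zolotarev) agrees.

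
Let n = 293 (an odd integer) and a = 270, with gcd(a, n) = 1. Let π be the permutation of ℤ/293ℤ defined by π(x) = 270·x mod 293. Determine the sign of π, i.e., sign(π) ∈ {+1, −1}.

-1

Start at x=45: 45 → 137 → 72 → 102 → 291 → 46 → 114 → … (one orbit).
Cycle lengths of π_270 on ℤ/293ℤ: [292, 1]; 2 cycles in total.
With 2 cycles on 293 points, sign = (−1)^{293−2} = -1.
Via Zolotarev, sign(π_{270}) = (270|293) = -1.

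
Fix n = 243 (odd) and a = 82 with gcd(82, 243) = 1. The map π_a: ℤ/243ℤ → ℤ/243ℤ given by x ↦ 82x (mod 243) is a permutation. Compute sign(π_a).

+1

Trace 1: π^k(1) = [1, 82, 163] for k=0..2.
Cycle lengths of π_82 on ℤ/243ℤ: [3, 3, 3, 3, 3, 3, 3, 3, 3, 3, 3, 3, 3, 3, 3, 3, 3, 3, 3, 3, 3, 3, 3, 3, 3, 3, 3, 3, 3, 3, 3, 3, 3, 3, 3, 3, 3, 3, 3, 3, 3, 3, 3, 3, 3, 3, 3, 3, 3, 3, 3, 3, 3, 3, 1, 1, 1, 1, 1, 1, 1, 1, 1, 1, 1, 1, 1, 1, 1, 1, 1, 1, 1, 1, 1, 1, 1, 1, 1, 1, 1, 1, 1, 1, 1, 1, 1, 1, 1, 1, 1, 1, 1, 1, 1, 1, 1, 1, 1, 1, 1, 1, 1, 1, 1, 1, 1, 1, 1, 1, 1, 1, 1, 1, 1, 1, 1, 1, 1, 1, 1, 1, 1, 1, 1, 1, 1, 1, 1, 1, 1, 1, 1, 1, 1]; 135 cycles in total.
With 135 cycles on 243 points, sign = (−1)^{243−135} = +1.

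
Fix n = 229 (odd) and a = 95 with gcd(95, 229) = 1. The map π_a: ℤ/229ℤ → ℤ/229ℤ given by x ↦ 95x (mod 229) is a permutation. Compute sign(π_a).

Start at x=95: 95 → 94 → 228 → 134 → 135 → 1 → 95 (one orbit).
39 cycles of lengths [6, 6, 6, 6, 6, 6, 6, 6, 6, 6, 6, 6, 6, 6, 6, 6, 6, 6, 6, 6, 6, 6, 6, 6, 6, 6, 6, 6, 6, 6, 6, 6, 6, 6, 6, 6, 6, 6, 1].
n − c = 229 − 39 = 190; sign = (−1)^190 = +1.
The Jacobi symbol (95|229) = +1 (Zolotarev) agrees.

+1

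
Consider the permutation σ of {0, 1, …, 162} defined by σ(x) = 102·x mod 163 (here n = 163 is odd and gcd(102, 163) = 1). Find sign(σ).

Start at x=138: 138 → 58 → 48 → 6 → 123 → 158 → 142 → … (one orbit).
Cycle type of π: 54×3 + 1; total 4 cycles.
With 4 cycles on 163 points, sign = (−1)^{163−4} = -1.

-1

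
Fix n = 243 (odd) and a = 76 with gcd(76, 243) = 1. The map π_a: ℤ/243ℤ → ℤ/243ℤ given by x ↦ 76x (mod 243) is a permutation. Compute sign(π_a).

+1

Trace 160: π^k(160) = [160, 10, 31, 169, 208, 13, 16] for k=0..6.
Decompose π into cycles: lengths [81, 81, 27, 27, 9, 9, 3, 3, 1, 1, 1] (11 cycles, including the fixed point 0).
sign(π) = (−1)^{n − #cycles} = (−1)^{243−11} = (−1)^232 = +1.
Zolotarev: (76|243) = +1, matching the cycle-count sign.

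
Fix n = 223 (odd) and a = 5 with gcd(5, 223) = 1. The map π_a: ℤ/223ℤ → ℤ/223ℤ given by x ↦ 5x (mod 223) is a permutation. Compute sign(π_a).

Start at x=34: 34 → 170 → 181 → 13 → 65 → 102 → 64 → … (one orbit).
Cycle type of π: 222 + 1; total 2 cycles.
Σ(ℓ_i−1) = 223−2 = 221; sign = (−1)^221 = -1.
The Jacobi symbol (5|223) = -1 (Zolotarev) agrees.

-1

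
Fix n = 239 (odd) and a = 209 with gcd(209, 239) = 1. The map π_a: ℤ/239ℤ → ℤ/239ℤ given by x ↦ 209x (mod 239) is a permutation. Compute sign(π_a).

Trace 202: π^k(202) = [202, 154, 160, 219, 122, 164, 99] for k=0..6.
2 cycles of lengths [238, 1].
2 cycles on 239: each ℓ→(−1)^(ℓ−1), product (−1)^237 = -1.
The Jacobi symbol (209|239) = -1 (Zolotarev) agrees.

-1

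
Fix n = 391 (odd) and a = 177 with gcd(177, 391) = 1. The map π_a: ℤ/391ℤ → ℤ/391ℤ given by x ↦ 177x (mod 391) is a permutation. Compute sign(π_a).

Trace 94: π^k(94) = [94, 216, 305, 27, 87, 150, 353] for k=0..6.
Decompose π into cycles: lengths [176, 176, 16, 11, 11, 1] (6 cycles, including the fixed point 0).
6 cycles on 391: each ℓ→(−1)^(ℓ−1), product (−1)^385 = -1.

-1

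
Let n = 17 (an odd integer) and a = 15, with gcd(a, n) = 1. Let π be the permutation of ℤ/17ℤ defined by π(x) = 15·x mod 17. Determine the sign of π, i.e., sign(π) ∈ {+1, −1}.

Trace 13: π^k(13) = [13, 8, 1, 15, 4, 9, 16] for k=0..6.
3 cycles of lengths [8, 8, 1].
sign(π) = (−1)^{n − #cycles} = (−1)^{17−3} = (−1)^14 = +1.

+1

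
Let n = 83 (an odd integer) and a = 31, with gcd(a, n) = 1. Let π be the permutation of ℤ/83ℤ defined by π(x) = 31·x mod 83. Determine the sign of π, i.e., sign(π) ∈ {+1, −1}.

+1

Orbit of 68 under x↦31x: [68, 33, 27, 7, 51, 4, 41]… (length divides ord_83(31)).
Cycle lengths of π_31 on ℤ/83ℤ: [41, 41, 1]; 3 cycles in total.
With 3 cycles on 83 points, sign = (−1)^{83−3} = +1.
Check: (31/83) = +1 by Zolotarev.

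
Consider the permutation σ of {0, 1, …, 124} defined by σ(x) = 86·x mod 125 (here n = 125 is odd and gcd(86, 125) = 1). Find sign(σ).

Orbit of 61 under x↦86x: [61, 121, 31, 41, 26, 111, 46]… (length divides ord_125(86)).
13 cycles of lengths [25, 25, 25, 25, 5, 5, 5, 5, 1, 1, 1, 1, 1].
sign(π) = (−1)^{n − #cycles} = (−1)^{125−13} = (−1)^112 = +1.

+1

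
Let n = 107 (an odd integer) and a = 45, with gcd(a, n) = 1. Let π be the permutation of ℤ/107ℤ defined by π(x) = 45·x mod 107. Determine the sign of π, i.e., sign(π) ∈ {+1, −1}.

Orbit of 25 under x↦45x: [25, 55, 14, 95, 102, 96, 40]… (length divides ord_107(45)).
π_45 has 2 disjoint cycles with lengths [106, 1] on {0,…,106}.
107 − 2 = 105 transpositions; sign(π) = (−1)^105 = -1.

-1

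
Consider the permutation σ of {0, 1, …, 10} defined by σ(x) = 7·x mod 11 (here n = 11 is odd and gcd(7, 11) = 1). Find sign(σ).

-1

Orbit of 5 under x↦7x: [5, 2, 3, 10, 4, 6, 9]… (length divides ord_11(7)).
Cycle type of π: 10 + 1; total 2 cycles.
sign(π) = (−1)^{n − #cycles} = (−1)^{11−2} = (−1)^9 = -1.
Via Zolotarev, sign(π_{7}) = (7|11) = -1.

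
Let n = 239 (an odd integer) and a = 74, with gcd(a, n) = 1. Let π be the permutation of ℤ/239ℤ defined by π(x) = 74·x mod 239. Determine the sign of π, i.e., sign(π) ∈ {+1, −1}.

Trace 102: π^k(102) = [102, 139, 9, 188, 50, 115, 145] for k=0..6.
Cycle lengths of π_74 on ℤ/239ℤ: [238, 1]; 2 cycles in total.
2 cycles on 239: each ℓ→(−1)^(ℓ−1), product (−1)^237 = -1.

-1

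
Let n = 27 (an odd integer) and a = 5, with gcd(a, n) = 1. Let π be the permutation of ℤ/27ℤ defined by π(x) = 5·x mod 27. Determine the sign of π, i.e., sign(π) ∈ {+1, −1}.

-1

Start at x=7: 7 → 8 → 13 → 11 → 1 → 5 → 25 → … (one orbit).
π_5 has 4 disjoint cycles with lengths [18, 6, 2, 1] on {0,…,26}.
27 − 4 = 23 transpositions; sign(π) = (−1)^23 = -1.
(5|27)_J = -1 (Zolotarev's lemma cross-check).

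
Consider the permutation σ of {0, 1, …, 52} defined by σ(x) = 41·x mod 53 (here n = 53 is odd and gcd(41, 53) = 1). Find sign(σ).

Start at x=22: 22 → 1 → 41 → 38 → 21 → 13 → 3 → … (one orbit).
Cycle type of π: 52 + 1; total 2 cycles.
53 − 2 = 51 transpositions; sign(π) = (−1)^51 = -1.
Check: (41/53) = -1 by Zolotarev.

-1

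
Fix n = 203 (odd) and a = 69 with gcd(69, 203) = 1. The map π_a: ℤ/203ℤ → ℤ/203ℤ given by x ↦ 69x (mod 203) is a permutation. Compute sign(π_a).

+1

Start at x=22: 22 → 97 → 197 → 195 → 57 → 76 → 169 → … (one orbit).
Cycle type of π: 28×7 + 2×3 + 1; total 11 cycles.
203 − 11 = 192 transpositions; sign(π) = (−1)^192 = +1.
(69|203)_J = +1 (Zolotarev's lemma cross-check).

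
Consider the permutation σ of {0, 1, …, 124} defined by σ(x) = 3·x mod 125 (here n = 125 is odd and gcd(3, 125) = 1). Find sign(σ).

Orbit of 62 under x↦3x: [62, 61, 58, 49, 22, 66, 73]… (length divides ord_125(3)).
The orbit structure of x ↦ 3x mod 125: 4 orbits of sizes [100, 20, 4, 1].
Σ(ℓ_i−1) = 125−4 = 121; sign = (−1)^121 = -1.
Zolotarev: (3|125) = -1, matching the cycle-count sign.

-1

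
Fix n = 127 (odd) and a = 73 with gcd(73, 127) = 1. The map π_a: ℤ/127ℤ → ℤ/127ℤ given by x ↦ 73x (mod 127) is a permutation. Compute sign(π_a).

Orbit of 38 under x↦73x: [38, 107, 64, 100, 61, 8, 76]… (length divides ord_127(73)).
Decompose π into cycles: lengths [21, 21, 21, 21, 21, 21, 1] (7 cycles, including the fixed point 0).
n − c = 127 − 7 = 120; sign = (−1)^120 = +1.

+1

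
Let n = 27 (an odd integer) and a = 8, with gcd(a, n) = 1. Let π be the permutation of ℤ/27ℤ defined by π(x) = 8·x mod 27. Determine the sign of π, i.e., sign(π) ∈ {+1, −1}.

-1

Start at x=17: 17 → 1 → 8 → 10 → 26 → 19 → 17 (one orbit).
The orbit structure of x ↦ 8x mod 27: 8 orbits of sizes [6, 6, 6, 2, 2, 2, 2, 1].
Σ(ℓ_i−1) = 27−8 = 19; sign = (−1)^19 = -1.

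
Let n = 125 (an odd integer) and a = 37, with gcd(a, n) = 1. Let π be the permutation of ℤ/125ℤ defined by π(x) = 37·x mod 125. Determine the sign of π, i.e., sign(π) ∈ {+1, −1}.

Trace 108: π^k(108) = [108, 121, 102, 24, 13, 106, 47] for k=0..6.
4 cycles of lengths [100, 20, 4, 1].
4 cycles on 125: each ℓ→(−1)^(ℓ−1), product (−1)^121 = -1.
Zolotarev: (37|125) = -1, matching the cycle-count sign.

-1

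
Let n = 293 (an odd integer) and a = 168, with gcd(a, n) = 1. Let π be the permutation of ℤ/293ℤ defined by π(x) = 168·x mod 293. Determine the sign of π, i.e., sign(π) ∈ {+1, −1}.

Trace 255: π^k(255) = [255, 62, 161, 92, 220, 42, 24] for k=0..6.
Decompose π into cycles: lengths [292, 1] (2 cycles, including the fixed point 0).
Σ(ℓ_i−1) = 293−2 = 291; sign = (−1)^291 = -1.

-1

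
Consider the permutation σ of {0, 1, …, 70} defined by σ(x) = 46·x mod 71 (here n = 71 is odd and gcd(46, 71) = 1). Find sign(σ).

Orbit of 70 under x↦46x: [70, 25, 14, 5, 17, 1, 46]… (length divides ord_71(46)).
8 cycles of lengths [10, 10, 10, 10, 10, 10, 10, 1].
With 8 cycles on 71 points, sign = (−1)^{71−8} = -1.
(46|71)_J = -1 (Zolotarev's lemma cross-check).

-1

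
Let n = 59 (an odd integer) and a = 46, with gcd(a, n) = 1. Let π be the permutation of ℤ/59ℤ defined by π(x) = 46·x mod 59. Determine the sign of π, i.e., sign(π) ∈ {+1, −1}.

+1

Orbit of 15 under x↦46x: [15, 41, 57, 26, 16, 28, 49]… (length divides ord_59(46)).
3 cycles of lengths [29, 29, 1].
59 − 3 = 56 transpositions; sign(π) = (−1)^56 = +1.
Zolotarev: (46|59) = +1, matching the cycle-count sign.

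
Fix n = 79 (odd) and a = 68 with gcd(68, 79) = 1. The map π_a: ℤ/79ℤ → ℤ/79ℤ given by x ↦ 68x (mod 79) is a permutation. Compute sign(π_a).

-1

Trace 63: π^k(63) = [63, 18, 39, 45, 58, 73, 66] for k=0..6.
Decompose π into cycles: lengths [78, 1] (2 cycles, including the fixed point 0).
With 2 cycles on 79 points, sign = (−1)^{79−2} = -1.
Check: (68/79) = -1 by Zolotarev.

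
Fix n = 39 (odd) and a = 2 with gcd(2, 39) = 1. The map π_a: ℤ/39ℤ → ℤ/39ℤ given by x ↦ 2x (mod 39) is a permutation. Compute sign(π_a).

Trace 10: π^k(10) = [10, 20, 1, 2, 4, 8, 16] for k=0..6.
The orbit structure of x ↦ 2x mod 39: 5 orbits of sizes [12, 12, 12, 2, 1].
5 cycles on 39: each ℓ→(−1)^(ℓ−1), product (−1)^34 = +1.
Zolotarev: (2|39) = +1, matching the cycle-count sign.

+1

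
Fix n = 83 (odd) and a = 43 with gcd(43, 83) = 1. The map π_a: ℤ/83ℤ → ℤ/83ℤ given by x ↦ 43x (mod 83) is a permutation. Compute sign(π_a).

-1

Orbit of 82 under x↦43x: [82, 40, 60, 7, 52, 78, 34]… (length divides ord_83(43)).
π_43 has 2 disjoint cycles with lengths [82, 1] on {0,…,82}.
2 cycles on 83: each ℓ→(−1)^(ℓ−1), product (−1)^81 = -1.
Check: (43/83) = -1 by Zolotarev.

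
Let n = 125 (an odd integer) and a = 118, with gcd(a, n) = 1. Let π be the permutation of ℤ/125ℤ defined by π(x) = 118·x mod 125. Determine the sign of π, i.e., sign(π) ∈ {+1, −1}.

Orbit of 51 under x↦118x: [51, 18, 124, 7, 76, 93, 99]… (length divides ord_125(118)).
π_118 has 12 disjoint cycles with lengths [20, 20, 20, 20, 20, 4, 4, 4, 4, 4, 4, 1] on {0,…,124}.
12 cycles on 125: each ℓ→(−1)^(ℓ−1), product (−1)^113 = -1.
Via Zolotarev, sign(π_{118}) = (118|125) = -1.

-1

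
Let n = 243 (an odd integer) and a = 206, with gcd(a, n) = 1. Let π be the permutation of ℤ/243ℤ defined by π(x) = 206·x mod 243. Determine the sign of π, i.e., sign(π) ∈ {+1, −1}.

-1

Orbit of 145 under x↦206x: [145, 224, 217, 233, 127, 161, 118]… (length divides ord_243(206)).
Cycle lengths of π_206 on ℤ/243ℤ: [54, 54, 54, 18, 18, 18, 6, 6, 6, 2, 2, 2, 2, 1]; 14 cycles in total.
Σ(ℓ_i−1) = 243−14 = 229; sign = (−1)^229 = -1.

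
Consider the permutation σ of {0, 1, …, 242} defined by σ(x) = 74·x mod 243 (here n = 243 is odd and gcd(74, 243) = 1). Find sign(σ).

Orbit of 4 under x↦74x: [4, 53, 34, 86, 46, 2, 148]… (length divides ord_243(74)).
π_74 has 6 disjoint cycles with lengths [162, 54, 18, 6, 2, 1] on {0,…,242}.
243 − 6 = 237 transpositions; sign(π) = (−1)^237 = -1.

-1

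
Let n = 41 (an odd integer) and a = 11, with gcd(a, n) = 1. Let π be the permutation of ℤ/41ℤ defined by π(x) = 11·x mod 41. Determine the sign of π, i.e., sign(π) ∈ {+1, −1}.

-1

Start at x=2: 2 → 22 → 37 → 38 → 8 → 6 → 25 → … (one orbit).
Decompose π into cycles: lengths [40, 1] (2 cycles, including the fixed point 0).
sign(π) = (−1)^{n − #cycles} = (−1)^{41−2} = (−1)^39 = -1.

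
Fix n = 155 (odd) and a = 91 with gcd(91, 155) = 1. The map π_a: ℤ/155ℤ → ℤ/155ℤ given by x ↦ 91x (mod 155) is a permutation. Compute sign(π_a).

-1

Orbit of 61 under x↦91x: [61, 126, 151, 101, 46, 1, 91]… (length divides ord_155(91)).
Decompose π into cycles: lengths [10, 10, 10, 10, 10, 10, 10, 10, 10, 10, 10, 10, 10, 10, 10, 1, 1, 1, 1, 1] (20 cycles, including the fixed point 0).
155 − 20 = 135 transpositions; sign(π) = (−1)^135 = -1.
The Jacobi symbol (91|155) = -1 (Zolotarev) agrees.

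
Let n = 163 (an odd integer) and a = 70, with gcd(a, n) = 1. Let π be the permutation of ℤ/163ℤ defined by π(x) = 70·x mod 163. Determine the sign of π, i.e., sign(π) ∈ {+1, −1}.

-1

Start at x=72: 72 → 150 → 68 → 33 → 28 → 4 → 117 → … (one orbit).
The orbit structure of x ↦ 70x mod 163: 2 orbits of sizes [162, 1].
Σ(ℓ_i−1) = 163−2 = 161; sign = (−1)^161 = -1.
The Jacobi symbol (70|163) = -1 (Zolotarev) agrees.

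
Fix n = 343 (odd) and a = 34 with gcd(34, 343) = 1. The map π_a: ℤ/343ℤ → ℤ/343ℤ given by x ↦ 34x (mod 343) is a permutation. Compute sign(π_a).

-1

Start at x=22: 22 → 62 → 50 → 328 → 176 → 153 → 57 → … (one orbit).
π_34 has 10 disjoint cycles with lengths [98, 98, 98, 14, 14, 14, 2, 2, 2, 1] on {0,…,342}.
10 cycles on 343: each ℓ→(−1)^(ℓ−1), product (−1)^333 = -1.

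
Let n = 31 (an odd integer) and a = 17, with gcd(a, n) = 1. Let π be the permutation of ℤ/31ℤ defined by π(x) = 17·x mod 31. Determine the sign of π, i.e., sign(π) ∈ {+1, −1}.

-1

Start at x=3: 3 → 20 → 30 → 14 → 21 → 16 → 24 → … (one orbit).
Decompose π into cycles: lengths [30, 1] (2 cycles, including the fixed point 0).
n − c = 31 − 2 = 29; sign = (−1)^29 = -1.
(17|31)_J = -1 (Zolotarev's lemma cross-check).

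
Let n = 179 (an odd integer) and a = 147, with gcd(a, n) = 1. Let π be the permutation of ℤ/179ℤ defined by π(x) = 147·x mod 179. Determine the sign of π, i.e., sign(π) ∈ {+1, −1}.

+1

Start at x=57: 57 → 145 → 14 → 89 → 16 → 25 → 95 → … (one orbit).
Cycle type of π: 89×2 + 1; total 3 cycles.
179 − 3 = 176 transpositions; sign(π) = (−1)^176 = +1.
The Jacobi symbol (147|179) = +1 (Zolotarev) agrees.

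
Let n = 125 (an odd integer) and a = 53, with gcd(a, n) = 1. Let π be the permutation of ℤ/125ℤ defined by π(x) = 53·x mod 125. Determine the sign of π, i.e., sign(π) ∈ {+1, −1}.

-1

Trace 44: π^k(44) = [44, 82, 96, 88, 39, 67, 51] for k=0..6.
Cycle lengths of π_53 on ℤ/125ℤ: [100, 20, 4, 1]; 4 cycles in total.
sign(π) = (−1)^{n − #cycles} = (−1)^{125−4} = (−1)^121 = -1.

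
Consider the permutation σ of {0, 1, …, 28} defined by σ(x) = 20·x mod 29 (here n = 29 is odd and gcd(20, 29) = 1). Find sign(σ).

Trace 1: π^k(1) = [1, 20, 23, 25, 7, 24, 16] for k=0..6.
Cycle type of π: 7×4 + 1; total 5 cycles.
29 − 5 = 24 transpositions; sign(π) = (−1)^24 = +1.
Zolotarev: (20|29) = +1, matching the cycle-count sign.

+1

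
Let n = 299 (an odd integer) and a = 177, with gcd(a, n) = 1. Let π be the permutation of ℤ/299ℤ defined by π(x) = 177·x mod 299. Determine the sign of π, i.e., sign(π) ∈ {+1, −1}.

Start at x=105: 105 → 47 → 246 → 187 → 209 → 216 → 259 → … (one orbit).
12 cycles of lengths [44, 44, 44, 44, 44, 44, 11, 11, 4, 4, 4, 1].
With 12 cycles on 299 points, sign = (−1)^{299−12} = -1.
Via Zolotarev, sign(π_{177}) = (177|299) = -1.

-1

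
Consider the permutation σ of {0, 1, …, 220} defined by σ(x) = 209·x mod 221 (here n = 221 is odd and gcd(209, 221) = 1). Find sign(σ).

-1

Start at x=105: 105 → 66 → 92 → 1 → 209 → 144 → 40 → … (one orbit).
The orbit structure of x ↦ 209x mod 221: 26 orbits of sizes [16, 16, 16, 16, 16, 16, 16, 16, 16, 16, 16, 16, 16, 1, 1, 1, 1, 1, 1, 1, 1, 1, 1, 1, 1, 1].
26 cycles on 221: each ℓ→(−1)^(ℓ−1), product (−1)^195 = -1.
(209|221)_J = -1 (Zolotarev's lemma cross-check).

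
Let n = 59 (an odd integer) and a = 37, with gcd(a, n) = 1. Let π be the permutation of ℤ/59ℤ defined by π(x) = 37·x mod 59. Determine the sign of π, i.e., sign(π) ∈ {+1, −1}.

-1

Orbit of 33 under x↦37x: [33, 41, 42, 20, 32, 4, 30]… (length divides ord_59(37)).
Decompose π into cycles: lengths [58, 1] (2 cycles, including the fixed point 0).
Σ(ℓ_i−1) = 59−2 = 57; sign = (−1)^57 = -1.
Zolotarev: (37|59) = -1, matching the cycle-count sign.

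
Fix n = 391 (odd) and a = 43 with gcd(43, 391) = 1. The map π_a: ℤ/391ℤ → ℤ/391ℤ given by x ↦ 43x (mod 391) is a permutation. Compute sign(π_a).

Start at x=291: 291 → 1 → 43 → 285 → 134 → 288 → 263 → … (one orbit).
The orbit structure of x ↦ 43x mod 391: 8 orbits of sizes [88, 88, 88, 88, 22, 8, 8, 1].
8 cycles on 391: each ℓ→(−1)^(ℓ−1), product (−1)^383 = -1.
Check: (43/391) = -1 by Zolotarev.

-1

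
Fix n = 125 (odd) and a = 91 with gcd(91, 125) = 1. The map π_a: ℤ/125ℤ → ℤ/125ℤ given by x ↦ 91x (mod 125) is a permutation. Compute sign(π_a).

Orbit of 116 under x↦91x: [116, 56, 96, 111, 101, 66, 6]… (length divides ord_125(91)).
Cycle type of π: 25×4 + 5×4 + 1×5; total 13 cycles.
Σ(ℓ_i−1) = 125−13 = 112; sign = (−1)^112 = +1.
Check: (91/125) = +1 by Zolotarev.

+1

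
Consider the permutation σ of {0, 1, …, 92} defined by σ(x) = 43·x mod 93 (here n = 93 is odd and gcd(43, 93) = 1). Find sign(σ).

-1

Start at x=25: 25 → 52 → 4 → 79 → 49 → 61 → 19 → … (one orbit).
π_43 has 6 disjoint cycles with lengths [30, 30, 30, 1, 1, 1] on {0,…,92}.
6 cycles on 93: each ℓ→(−1)^(ℓ−1), product (−1)^87 = -1.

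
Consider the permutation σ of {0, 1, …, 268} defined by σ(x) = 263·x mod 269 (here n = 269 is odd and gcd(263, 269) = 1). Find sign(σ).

Orbit of 177 under x↦263x: [177, 14, 185, 235, 204, 121, 81]… (length divides ord_269(263)).
Cycle lengths of π_263 on ℤ/269ℤ: [67, 67, 67, 67, 1]; 5 cycles in total.
sign(π) = (−1)^{n − #cycles} = (−1)^{269−5} = (−1)^264 = +1.

+1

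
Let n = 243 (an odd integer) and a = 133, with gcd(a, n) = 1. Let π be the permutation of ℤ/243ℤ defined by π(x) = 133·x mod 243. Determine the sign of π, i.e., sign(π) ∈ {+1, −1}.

Start at x=172: 172 → 34 → 148 → 1 → 133 → 193 → 154 → … (one orbit).
The orbit structure of x ↦ 133x mod 243: 11 orbits of sizes [81, 81, 27, 27, 9, 9, 3, 3, 1, 1, 1].
sign(π) = (−1)^{n − #cycles} = (−1)^{243−11} = (−1)^232 = +1.
Check: (133/243) = +1 by Zolotarev.

+1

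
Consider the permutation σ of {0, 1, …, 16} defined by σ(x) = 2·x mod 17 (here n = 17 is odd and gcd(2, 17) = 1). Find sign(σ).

Start at x=13: 13 → 9 → 1 → 2 → 4 → 8 → 16 → … (one orbit).
π_2 has 3 disjoint cycles with lengths [8, 8, 1] on {0,…,16}.
17 − 3 = 14 transpositions; sign(π) = (−1)^14 = +1.

+1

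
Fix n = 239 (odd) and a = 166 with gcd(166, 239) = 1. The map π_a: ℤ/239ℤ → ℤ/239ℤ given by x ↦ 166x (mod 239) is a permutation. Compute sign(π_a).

+1

Trace 75: π^k(75) = [75, 22, 67, 128, 216, 6, 40] for k=0..6.
The orbit structure of x ↦ 166x mod 239: 15 orbits of sizes [17, 17, 17, 17, 17, 17, 17, 17, 17, 17, 17, 17, 17, 17, 1].
Σ(ℓ_i−1) = 239−15 = 224; sign = (−1)^224 = +1.
The Jacobi symbol (166|239) = +1 (Zolotarev) agrees.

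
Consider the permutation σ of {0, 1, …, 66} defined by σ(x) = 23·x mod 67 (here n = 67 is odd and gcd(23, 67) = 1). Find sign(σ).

Orbit of 55 under x↦23x: [55, 59, 17, 56, 15, 10, 29]… (length divides ord_67(23)).
Cycle lengths of π_23 on ℤ/67ℤ: [33, 33, 1]; 3 cycles in total.
3 cycles on 67: each ℓ→(−1)^(ℓ−1), product (−1)^64 = +1.

+1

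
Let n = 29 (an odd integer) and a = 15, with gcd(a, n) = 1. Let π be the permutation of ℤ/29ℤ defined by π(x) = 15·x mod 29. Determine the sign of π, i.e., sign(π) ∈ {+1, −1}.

-1

Orbit of 1 under x↦15x: [1, 15, 22, 11, 20, 10, 5]… (length divides ord_29(15)).
Decompose π into cycles: lengths [28, 1] (2 cycles, including the fixed point 0).
sign(π) = (−1)^{n − #cycles} = (−1)^{29−2} = (−1)^27 = -1.
The Jacobi symbol (15|29) = -1 (Zolotarev) agrees.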